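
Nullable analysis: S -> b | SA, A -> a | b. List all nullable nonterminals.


A nonterminal is nullable iff some alternative derives ε (directly, or every symbol in it is nullable)
Nullable: {}


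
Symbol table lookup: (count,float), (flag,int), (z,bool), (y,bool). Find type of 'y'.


Lookup 'y' → type bool


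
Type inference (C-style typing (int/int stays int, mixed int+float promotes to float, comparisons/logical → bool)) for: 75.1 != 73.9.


Operand types: float != float
Rule: comparison yields bool
Result type: bool


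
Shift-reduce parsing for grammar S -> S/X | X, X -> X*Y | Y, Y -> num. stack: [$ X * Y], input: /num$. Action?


handle 'X*Y' on top
Action: reduce (X -> X*Y)


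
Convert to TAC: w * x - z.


Break into single-operator statements:
t1 = w * x
t2 = t1 - z


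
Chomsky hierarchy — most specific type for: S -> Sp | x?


Left-linear: every RHS is a terminal or one nonterminal followed by a terminal
Classification: Type 3 (Regular)


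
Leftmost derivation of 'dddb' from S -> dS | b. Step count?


Derivation: S => dS => ddS => dddS => dddb
Steps: 4


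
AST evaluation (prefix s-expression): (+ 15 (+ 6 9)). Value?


Evaluate inner: (+ 6 9) = 15
Evaluate root: (+ 15 15) = 30
Result: 30


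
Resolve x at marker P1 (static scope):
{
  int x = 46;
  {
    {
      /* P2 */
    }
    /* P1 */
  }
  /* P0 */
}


P1's block does not declare x; resolves to the enclosing declaration at depth 0
x = 46


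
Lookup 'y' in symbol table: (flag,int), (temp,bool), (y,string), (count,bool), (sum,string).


Lookup 'y' → type string


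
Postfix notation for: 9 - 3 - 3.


Left to right (same or higher precedence on left)
Postfix: 9 3 - 3 -


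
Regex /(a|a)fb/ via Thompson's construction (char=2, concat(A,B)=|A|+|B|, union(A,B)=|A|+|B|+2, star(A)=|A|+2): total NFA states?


Syntax tree has 4 char leaf(s), 1 union(s), 0 star(s)
chars contribute 4×2 = 8; each union adds +2; each star adds +2
Total: 8 + 2 + 0 = 10 states


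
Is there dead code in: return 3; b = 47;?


statement follows a return and is unreachable
Dead: 'b = 47'


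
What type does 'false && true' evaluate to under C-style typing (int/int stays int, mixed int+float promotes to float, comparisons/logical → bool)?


Operand types: bool && bool
Rule: logical operators take bool operands and yield bool
Result type: bool


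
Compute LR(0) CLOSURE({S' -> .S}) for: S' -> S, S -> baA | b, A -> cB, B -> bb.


Start: S' -> .S
For each item with dot before a nonterminal B, add B -> .γ for every B-production
Closure: [S' -> .S, S -> .baA, S -> .b]


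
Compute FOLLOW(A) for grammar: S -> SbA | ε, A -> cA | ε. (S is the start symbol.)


$ ∈ FOLLOW(S). For each A -> αBβ: add FIRST(β)\{ε} to FOLLOW(B); if β nullable, add FOLLOW(A).
FOLLOW(A) = {$, b}


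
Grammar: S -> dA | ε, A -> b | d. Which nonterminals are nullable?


A nonterminal is nullable iff some alternative derives ε (directly, or every symbol in it is nullable)
Nullable: {S}


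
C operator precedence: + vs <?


'+' is additive (level 9); '<' is relational (level 7)
Higher level binds tighter
'+' has higher precedence than '<'


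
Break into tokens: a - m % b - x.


Scan left to right, longest-match per lexeme
Tokens: ID(a), OP(-), ID(m), OP(%), ID(b), OP(-), ID(x)


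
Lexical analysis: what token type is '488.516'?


Pattern: digits with a decimal point
Type: FLOAT_LITERAL


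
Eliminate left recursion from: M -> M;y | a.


Left-recursive alternatives: M;y; non-recursive: a
Introduce M': M -> aM', M' -> ;yM' | ε


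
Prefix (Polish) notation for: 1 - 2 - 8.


left-to-right (same/higher precedence on left): tree is (- (- 1 2) 8)
Prefix: - - 1 2 8


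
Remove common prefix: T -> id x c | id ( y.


Common prefix: 'id'
Factored: T -> id T', T' -> x c | ( y


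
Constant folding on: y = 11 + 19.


11 + 19 = 30 at compile time
Optimized: y = 30


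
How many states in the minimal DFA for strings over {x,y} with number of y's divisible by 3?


Track (count of y) mod 3: states 0..2, accept at 0
Minimal DFA: 3 states


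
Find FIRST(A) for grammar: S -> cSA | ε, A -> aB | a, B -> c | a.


Per alternative of A: FIRST(aB) = {a}; FIRST(a) = {a}
FIRST(A) = {a}


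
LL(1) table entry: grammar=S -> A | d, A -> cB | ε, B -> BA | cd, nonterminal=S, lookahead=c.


For [S, c]: 'c' ∈ FIRST(A)
Entry: S -> A


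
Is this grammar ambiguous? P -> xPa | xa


balanced x^n…a^n: each string has a unique parse
Unambiguous


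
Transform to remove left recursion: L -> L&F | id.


Left-recursive alternatives: L&F; non-recursive: id
Introduce L': L -> idL', L' -> &FL' | ε


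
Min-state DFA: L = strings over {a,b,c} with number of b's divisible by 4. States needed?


Track (count of b) mod 4: states 0..3, accept at 0
Minimal DFA: 4 states


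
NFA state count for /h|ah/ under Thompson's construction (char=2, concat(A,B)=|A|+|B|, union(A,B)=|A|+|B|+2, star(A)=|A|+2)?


Syntax tree has 3 char leaf(s), 1 union(s), 0 star(s)
chars contribute 3×2 = 6; each union adds +2; each star adds +2
Total: 6 + 2 + 0 = 8 states


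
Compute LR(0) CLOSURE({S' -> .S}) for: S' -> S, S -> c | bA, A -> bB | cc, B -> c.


Start: S' -> .S
For each item with dot before a nonterminal B, add B -> .γ for every B-production
Closure: [S' -> .S, S -> .c, S -> .bA]


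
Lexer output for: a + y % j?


Scan left to right, longest-match per lexeme
Tokens: ID(a), OP(+), ID(y), OP(%), ID(j)


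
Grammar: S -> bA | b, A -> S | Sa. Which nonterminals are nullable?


A nonterminal is nullable iff some alternative derives ε (directly, or every symbol in it is nullable)
Nullable: {}


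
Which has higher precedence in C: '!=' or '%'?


'%' is multiplicative (level 10); '!=' is equality (level 6)
Higher level binds tighter
'%' has higher precedence than '!='


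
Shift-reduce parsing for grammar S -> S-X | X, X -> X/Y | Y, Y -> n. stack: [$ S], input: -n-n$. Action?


shift '-' to continue S -> S-X
Action: shift


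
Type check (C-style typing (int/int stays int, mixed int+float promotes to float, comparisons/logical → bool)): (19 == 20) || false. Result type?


Operand types: bool || bool
Rule: logical operators take bool operands and yield bool
Result type: bool


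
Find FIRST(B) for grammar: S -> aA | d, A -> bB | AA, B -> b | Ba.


Per alternative of B: FIRST(b) = {b}; FIRST(Ba) = {b}
FIRST(B) = {b}


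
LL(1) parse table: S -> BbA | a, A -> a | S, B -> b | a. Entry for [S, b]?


For [S, b]: 'b' ∈ FIRST(BbA)
Entry: S -> BbA


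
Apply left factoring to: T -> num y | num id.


Common prefix: 'num'
Factored: T -> num T', T' -> y | id


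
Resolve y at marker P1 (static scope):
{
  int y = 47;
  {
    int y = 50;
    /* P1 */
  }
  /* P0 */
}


y declared in the same block as P1
y = 50


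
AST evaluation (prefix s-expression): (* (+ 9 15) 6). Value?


Evaluate inner: (+ 9 15) = 24
Evaluate root: (* 24 6) = 144
Result: 144


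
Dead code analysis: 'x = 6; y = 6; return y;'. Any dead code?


x is assigned but never read
Dead: 'x = 6'


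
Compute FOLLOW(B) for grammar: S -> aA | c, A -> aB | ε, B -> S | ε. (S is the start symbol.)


$ ∈ FOLLOW(S). For each A -> αBβ: add FIRST(β)\{ε} to FOLLOW(B); if β nullable, add FOLLOW(A).
FOLLOW(B) = {$}


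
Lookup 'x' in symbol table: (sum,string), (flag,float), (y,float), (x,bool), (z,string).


Lookup 'x' → type bool


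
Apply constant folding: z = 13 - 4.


13 - 4 = 9 at compile time
Optimized: z = 9


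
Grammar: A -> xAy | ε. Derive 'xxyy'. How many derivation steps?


Derivation: A => xAy => xxAyy => xxyy
Steps: 3


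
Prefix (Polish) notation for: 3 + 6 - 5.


left-to-right (same/higher precedence on left): tree is (- (+ 3 6) 5)
Prefix: - + 3 6 5


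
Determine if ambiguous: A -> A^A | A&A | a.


'a^a&a' has two parse trees (no precedence encoded between ^ and &)
Ambiguous


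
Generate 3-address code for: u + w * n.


Break into single-operator statements:
t1 = w * n
t2 = u + t1


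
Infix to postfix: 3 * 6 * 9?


Left to right (same or higher precedence on left)
Postfix: 3 6 * 9 *


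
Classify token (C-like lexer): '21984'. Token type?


Pattern: digits only
Type: INTEGER_LITERAL


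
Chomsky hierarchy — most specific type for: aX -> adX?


LHS has context (more than one symbol) and |LHS| ≤ |RHS|
Classification: Type 1 (Context-Sensitive)


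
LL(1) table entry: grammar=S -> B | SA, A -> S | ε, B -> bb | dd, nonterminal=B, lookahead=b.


For [B, b]: 'b' ∈ FIRST(bb)
Entry: B -> bb


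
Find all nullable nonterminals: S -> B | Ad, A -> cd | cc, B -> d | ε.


A nonterminal is nullable iff some alternative derives ε (directly, or every symbol in it is nullable)
Nullable: {B, S}


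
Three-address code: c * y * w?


Break into single-operator statements:
t1 = c * y
t2 = t1 * w


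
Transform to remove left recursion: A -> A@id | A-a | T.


Left-recursive alternatives: A@id, A-a; non-recursive: T
Introduce A': A -> TA', A' -> @idA' | -aA' | ε


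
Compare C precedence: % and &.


'%' is multiplicative (level 10); '&' is bitwise AND (level 5)
Higher level binds tighter
'%' has higher precedence than '&'


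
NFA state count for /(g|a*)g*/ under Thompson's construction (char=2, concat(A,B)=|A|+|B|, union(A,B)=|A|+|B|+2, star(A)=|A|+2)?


Syntax tree has 3 char leaf(s), 1 union(s), 2 star(s)
chars contribute 3×2 = 6; each union adds +2; each star adds +2
Total: 6 + 2 + 4 = 12 states


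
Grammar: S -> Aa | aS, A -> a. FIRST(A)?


Per alternative of A: FIRST(a) = {a}
FIRST(A) = {a}


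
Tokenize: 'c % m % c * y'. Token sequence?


Scan left to right, longest-match per lexeme
Tokens: ID(c), OP(%), ID(m), OP(%), ID(c), OP(*), ID(y)


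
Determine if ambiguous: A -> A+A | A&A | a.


'a+a&a' has two parse trees (no precedence encoded between + and &)
Ambiguous


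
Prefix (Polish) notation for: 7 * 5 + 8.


left-to-right (same/higher precedence on left): tree is (+ (* 7 5) 8)
Prefix: + * 7 5 8


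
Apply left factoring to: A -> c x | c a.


Common prefix: 'c'
Factored: A -> c A', A' -> x | a


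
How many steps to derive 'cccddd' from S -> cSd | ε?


Derivation: S => cSd => ccSdd => cccSddd => cccddd
Steps: 4


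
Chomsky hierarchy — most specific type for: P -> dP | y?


Right-linear: every RHS is a terminal or a terminal followed by one nonterminal
Classification: Type 3 (Regular)


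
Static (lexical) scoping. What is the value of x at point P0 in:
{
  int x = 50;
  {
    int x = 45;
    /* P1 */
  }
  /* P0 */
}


x declared in the same block as P0
x = 50


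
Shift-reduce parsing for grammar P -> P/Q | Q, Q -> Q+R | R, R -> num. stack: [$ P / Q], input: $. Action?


handle 'P/Q' on top; lookahead ∈ FOLLOW(P) = {/, $}
Action: reduce (P -> P/Q)


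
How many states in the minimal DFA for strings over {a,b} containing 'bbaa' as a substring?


KMP-style automaton: 4 progress states + 1 absorbing accept = 5
Minimal DFA: 5 states


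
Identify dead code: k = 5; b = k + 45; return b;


k is read by b's definition; b is returned
No dead code


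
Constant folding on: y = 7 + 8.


7 + 8 = 15 at compile time
Optimized: y = 15


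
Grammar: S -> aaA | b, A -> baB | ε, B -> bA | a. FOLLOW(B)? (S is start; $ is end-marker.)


$ ∈ FOLLOW(S). For each A -> αBβ: add FIRST(β)\{ε} to FOLLOW(B); if β nullable, add FOLLOW(A).
FOLLOW(B) = {$}


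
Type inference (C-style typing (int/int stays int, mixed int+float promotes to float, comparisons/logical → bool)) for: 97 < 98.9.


Operand types: int < float
Rule: comparison yields bool
Result type: bool


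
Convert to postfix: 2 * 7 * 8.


Left to right (same or higher precedence on left)
Postfix: 2 7 * 8 *


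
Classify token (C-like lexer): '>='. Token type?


Pattern: operator symbol
Type: OPERATOR


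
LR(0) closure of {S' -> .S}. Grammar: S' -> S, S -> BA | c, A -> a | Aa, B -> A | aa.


Start: S' -> .S
For each item with dot before a nonterminal B, add B -> .γ for every B-production
Closure: [S' -> .S, S -> .BA, S -> .c, B -> .A, B -> .aa, A -> .a, A -> .Aa]


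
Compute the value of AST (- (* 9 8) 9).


Evaluate inner: (* 9 8) = 72
Evaluate root: (- 72 9) = 63
Result: 63


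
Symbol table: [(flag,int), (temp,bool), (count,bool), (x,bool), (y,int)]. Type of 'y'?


Lookup 'y' → type int


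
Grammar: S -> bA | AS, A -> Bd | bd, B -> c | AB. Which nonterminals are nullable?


A nonterminal is nullable iff some alternative derives ε (directly, or every symbol in it is nullable)
Nullable: {}


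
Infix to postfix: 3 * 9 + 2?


Left to right (same or higher precedence on left)
Postfix: 3 9 * 2 +


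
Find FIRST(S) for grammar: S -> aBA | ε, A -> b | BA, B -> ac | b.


Per alternative of S: FIRST(aBA) = {a}; FIRST(ε) = {ε}
FIRST(S) = {a, ε}


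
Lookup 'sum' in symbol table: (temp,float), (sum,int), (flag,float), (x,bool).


Lookup 'sum' → type int


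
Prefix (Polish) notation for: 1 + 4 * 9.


'*' binds tighter: tree is (+ 1 (* 4 9))
Prefix: + 1 * 4 9


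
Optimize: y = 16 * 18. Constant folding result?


16 * 18 = 288 at compile time
Optimized: y = 288


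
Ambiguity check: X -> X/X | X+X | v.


'v/v+v' has two parse trees (no precedence encoded between / and +)
Ambiguous


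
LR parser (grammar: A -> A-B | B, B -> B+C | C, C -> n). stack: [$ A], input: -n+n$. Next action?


shift '-' to continue A -> A-B
Action: shift


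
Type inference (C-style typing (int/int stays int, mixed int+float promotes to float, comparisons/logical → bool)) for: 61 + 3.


Operand types: int + int
Rule: mixed int/float promotes to float; int/int stays int
Result type: int


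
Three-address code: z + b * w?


Break into single-operator statements:
t1 = b * w
t2 = z + t1


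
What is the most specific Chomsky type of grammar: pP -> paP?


LHS has context (more than one symbol) and |LHS| ≤ |RHS|
Classification: Type 1 (Context-Sensitive)


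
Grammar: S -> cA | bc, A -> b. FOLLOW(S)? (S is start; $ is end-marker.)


$ ∈ FOLLOW(S). For each A -> αBβ: add FIRST(β)\{ε} to FOLLOW(B); if β nullable, add FOLLOW(A).
FOLLOW(S) = {$}


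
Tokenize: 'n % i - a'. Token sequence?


Scan left to right, longest-match per lexeme
Tokens: ID(n), OP(%), ID(i), OP(-), ID(a)


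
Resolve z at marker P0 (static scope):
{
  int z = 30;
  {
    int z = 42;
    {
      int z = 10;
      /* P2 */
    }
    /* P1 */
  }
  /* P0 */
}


z declared in the same block as P0
z = 30


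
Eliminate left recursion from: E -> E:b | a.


Left-recursive alternatives: E:b; non-recursive: a
Introduce E': E -> aE', E' -> :bE' | ε


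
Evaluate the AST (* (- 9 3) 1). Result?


Evaluate inner: (- 9 3) = 6
Evaluate root: (* 6 1) = 6
Result: 6


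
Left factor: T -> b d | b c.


Common prefix: 'b'
Factored: T -> b T', T' -> d | c


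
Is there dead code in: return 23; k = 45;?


statement follows a return and is unreachable
Dead: 'k = 45'


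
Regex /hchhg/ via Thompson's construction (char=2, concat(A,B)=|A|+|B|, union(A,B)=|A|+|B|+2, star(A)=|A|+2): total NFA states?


Syntax tree has 5 char leaf(s), 0 union(s), 0 star(s)
chars contribute 5×2 = 10; each union adds +2; each star adds +2
Total: 10 + 0 + 0 = 10 states


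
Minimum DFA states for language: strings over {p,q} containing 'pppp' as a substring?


KMP-style automaton: 4 progress states + 1 absorbing accept = 5
Minimal DFA: 5 states


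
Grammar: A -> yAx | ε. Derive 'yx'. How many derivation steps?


Derivation: A => yAx => yx
Steps: 2


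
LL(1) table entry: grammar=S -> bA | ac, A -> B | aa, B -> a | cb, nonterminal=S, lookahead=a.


For [S, a]: 'a' ∈ FIRST(ac)
Entry: S -> ac


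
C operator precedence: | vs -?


'-' is additive (level 9); '|' is bitwise OR (level 3)
Higher level binds tighter
'-' has higher precedence than '|'


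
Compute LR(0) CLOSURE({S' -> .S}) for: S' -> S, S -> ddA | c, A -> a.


Start: S' -> .S
For each item with dot before a nonterminal B, add B -> .γ for every B-production
Closure: [S' -> .S, S -> .ddA, S -> .c]


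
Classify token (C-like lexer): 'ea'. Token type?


Pattern: letter/underscore followed by alphanumerics, not a keyword
Type: IDENTIFIER


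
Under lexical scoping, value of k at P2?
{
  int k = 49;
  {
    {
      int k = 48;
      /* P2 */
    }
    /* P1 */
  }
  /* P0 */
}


k declared in the same block as P2
k = 48


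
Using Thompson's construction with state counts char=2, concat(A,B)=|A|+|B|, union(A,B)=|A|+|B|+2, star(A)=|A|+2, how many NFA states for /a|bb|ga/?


Syntax tree has 5 char leaf(s), 2 union(s), 0 star(s)
chars contribute 5×2 = 10; each union adds +2; each star adds +2
Total: 10 + 4 + 0 = 14 states


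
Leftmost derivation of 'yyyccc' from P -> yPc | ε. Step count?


Derivation: P => yPc => yyPcc => yyyPccc => yyyccc
Steps: 4


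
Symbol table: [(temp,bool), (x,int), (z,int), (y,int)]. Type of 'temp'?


Lookup 'temp' → type bool


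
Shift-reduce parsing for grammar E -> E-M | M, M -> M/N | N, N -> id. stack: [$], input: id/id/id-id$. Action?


no handle on stack; shift 'id'
Action: shift


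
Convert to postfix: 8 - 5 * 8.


* has higher precedence, evaluate 5*8 first
Postfix: 8 5 8 * -


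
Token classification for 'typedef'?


Pattern: reserved word
Type: KEYWORD


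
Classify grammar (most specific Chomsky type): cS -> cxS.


LHS has context (more than one symbol) and |LHS| ≤ |RHS|
Classification: Type 1 (Context-Sensitive)


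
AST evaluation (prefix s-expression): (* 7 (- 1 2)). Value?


Evaluate inner: (- 1 2) = -1
Evaluate root: (* 7 -1) = -7
Result: -7


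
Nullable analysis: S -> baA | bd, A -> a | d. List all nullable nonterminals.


A nonterminal is nullable iff some alternative derives ε (directly, or every symbol in it is nullable)
Nullable: {}


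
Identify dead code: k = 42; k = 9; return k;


first assignment to k is overwritten before any read
Dead: 'k = 42'


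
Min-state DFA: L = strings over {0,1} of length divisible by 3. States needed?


Track length mod 3: states 0..2, accept at 0
Minimal DFA: 3 states


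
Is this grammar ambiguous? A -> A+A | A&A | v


'v+v&v' has two parse trees (no precedence encoded between + and &)
Ambiguous


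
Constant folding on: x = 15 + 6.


15 + 6 = 21 at compile time
Optimized: x = 21


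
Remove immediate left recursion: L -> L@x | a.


Left-recursive alternatives: L@x; non-recursive: a
Introduce L': L -> aL', L' -> @xL' | ε


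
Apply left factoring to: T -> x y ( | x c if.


Common prefix: 'x'
Factored: T -> x T', T' -> y ( | c if


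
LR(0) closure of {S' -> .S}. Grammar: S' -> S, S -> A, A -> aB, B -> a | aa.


Start: S' -> .S
For each item with dot before a nonterminal B, add B -> .γ for every B-production
Closure: [S' -> .S, S -> .A, A -> .aB]


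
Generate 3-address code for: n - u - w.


Break into single-operator statements:
t1 = n - u
t2 = t1 - w


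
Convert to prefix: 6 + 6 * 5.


'*' binds tighter: tree is (+ 6 (* 6 5))
Prefix: + 6 * 6 5


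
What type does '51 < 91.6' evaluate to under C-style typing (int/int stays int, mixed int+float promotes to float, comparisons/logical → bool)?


Operand types: int < float
Rule: comparison yields bool
Result type: bool


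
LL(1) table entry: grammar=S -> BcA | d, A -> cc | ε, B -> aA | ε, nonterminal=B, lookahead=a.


For [B, a]: 'a' ∈ FIRST(aA)
Entry: B -> aA


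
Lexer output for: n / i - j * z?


Scan left to right, longest-match per lexeme
Tokens: ID(n), OP(/), ID(i), OP(-), ID(j), OP(*), ID(z)


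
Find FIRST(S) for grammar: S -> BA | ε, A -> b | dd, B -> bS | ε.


Per alternative of S: FIRST(BA) = {b, d}; FIRST(ε) = {ε}
FIRST(S) = {b, d, ε}


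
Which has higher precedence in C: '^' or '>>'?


'>>' is shift (level 8); '^' is bitwise XOR (level 4)
Higher level binds tighter
'>>' has higher precedence than '^'


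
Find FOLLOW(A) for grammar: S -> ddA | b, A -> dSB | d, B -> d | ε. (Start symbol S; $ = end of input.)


$ ∈ FOLLOW(S). For each A -> αBβ: add FIRST(β)\{ε} to FOLLOW(B); if β nullable, add FOLLOW(A).
FOLLOW(A) = {$, d}


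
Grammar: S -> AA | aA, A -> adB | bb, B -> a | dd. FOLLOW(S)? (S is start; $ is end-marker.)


$ ∈ FOLLOW(S). For each A -> αBβ: add FIRST(β)\{ε} to FOLLOW(B); if β nullable, add FOLLOW(A).
FOLLOW(S) = {$}


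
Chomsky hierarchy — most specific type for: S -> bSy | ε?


Single nonterminal LHS, but b^n y^n is not regular
Classification: Type 2 (Context-Free)


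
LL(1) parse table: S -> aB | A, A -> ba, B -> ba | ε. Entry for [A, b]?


For [A, b]: 'b' ∈ FIRST(ba)
Entry: A -> ba


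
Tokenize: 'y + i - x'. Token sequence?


Scan left to right, longest-match per lexeme
Tokens: ID(y), OP(+), ID(i), OP(-), ID(x)


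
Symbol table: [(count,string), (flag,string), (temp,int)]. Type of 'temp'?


Lookup 'temp' → type int


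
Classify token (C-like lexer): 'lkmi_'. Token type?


Pattern: letter/underscore followed by alphanumerics, not a keyword
Type: IDENTIFIER


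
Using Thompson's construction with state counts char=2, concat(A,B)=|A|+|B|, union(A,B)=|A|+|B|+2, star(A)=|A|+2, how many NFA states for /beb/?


Syntax tree has 3 char leaf(s), 0 union(s), 0 star(s)
chars contribute 3×2 = 6; each union adds +2; each star adds +2
Total: 6 + 0 + 0 = 6 states


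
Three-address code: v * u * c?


Break into single-operator statements:
t1 = v * u
t2 = t1 * c


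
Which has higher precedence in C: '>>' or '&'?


'>>' is shift (level 8); '&' is bitwise AND (level 5)
Higher level binds tighter
'>>' has higher precedence than '&'


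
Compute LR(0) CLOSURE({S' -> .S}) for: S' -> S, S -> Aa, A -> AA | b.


Start: S' -> .S
For each item with dot before a nonterminal B, add B -> .γ for every B-production
Closure: [S' -> .S, S -> .Aa, A -> .AA, A -> .b]


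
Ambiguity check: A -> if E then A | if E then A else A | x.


dangling else: 'if E then if E then x else x' parses two ways
Ambiguous


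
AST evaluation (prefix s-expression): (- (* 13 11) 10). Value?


Evaluate inner: (* 13 11) = 143
Evaluate root: (- 143 10) = 133
Result: 133


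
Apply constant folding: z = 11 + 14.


11 + 14 = 25 at compile time
Optimized: z = 25


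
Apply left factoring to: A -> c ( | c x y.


Common prefix: 'c'
Factored: A -> c A', A' -> ( | x y


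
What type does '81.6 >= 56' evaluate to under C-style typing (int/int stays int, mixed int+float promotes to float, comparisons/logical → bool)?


Operand types: float >= int
Rule: comparison yields bool
Result type: bool


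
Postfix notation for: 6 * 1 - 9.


Left to right (same or higher precedence on left)
Postfix: 6 1 * 9 -


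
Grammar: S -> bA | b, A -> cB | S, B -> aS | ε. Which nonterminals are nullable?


A nonterminal is nullable iff some alternative derives ε (directly, or every symbol in it is nullable)
Nullable: {B}


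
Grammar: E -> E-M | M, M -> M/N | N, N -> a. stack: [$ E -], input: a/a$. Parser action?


no handle ('E-' is not any RHS); shift 'a'
Action: shift


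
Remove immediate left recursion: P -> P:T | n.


Left-recursive alternatives: P:T; non-recursive: n
Introduce P': P -> nP', P' -> :TP' | ε


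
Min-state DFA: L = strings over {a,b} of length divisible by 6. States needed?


Track length mod 6: states 0..5, accept at 0
Minimal DFA: 6 states


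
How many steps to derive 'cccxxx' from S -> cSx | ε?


Derivation: S => cSx => ccSxx => cccSxxx => cccxxx
Steps: 4


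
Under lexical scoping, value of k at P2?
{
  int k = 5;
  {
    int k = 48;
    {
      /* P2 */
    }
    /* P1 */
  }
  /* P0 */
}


P2's block does not declare k; resolves to the enclosing declaration at depth 1
k = 48


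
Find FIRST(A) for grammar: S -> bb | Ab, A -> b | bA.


Per alternative of A: FIRST(b) = {b}; FIRST(bA) = {b}
FIRST(A) = {b}


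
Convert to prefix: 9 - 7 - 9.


left-to-right (same/higher precedence on left): tree is (- (- 9 7) 9)
Prefix: - - 9 7 9


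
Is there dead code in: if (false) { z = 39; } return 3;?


condition is constant false, so the whole block is unreachable
Dead: 'if (false) { z = 39; }'


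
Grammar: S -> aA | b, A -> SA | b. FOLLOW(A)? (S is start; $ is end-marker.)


$ ∈ FOLLOW(S). For each A -> αBβ: add FIRST(β)\{ε} to FOLLOW(B); if β nullable, add FOLLOW(A).
FOLLOW(A) = {$, a, b}


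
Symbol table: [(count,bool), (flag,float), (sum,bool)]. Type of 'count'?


Lookup 'count' → type bool


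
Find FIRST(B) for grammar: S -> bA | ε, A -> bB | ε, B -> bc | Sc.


Per alternative of B: FIRST(bc) = {b}; FIRST(Sc) = {b, c}
FIRST(B) = {b, c}


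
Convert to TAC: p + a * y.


Break into single-operator statements:
t1 = a * y
t2 = p + t1


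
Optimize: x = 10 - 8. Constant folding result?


10 - 8 = 2 at compile time
Optimized: x = 2


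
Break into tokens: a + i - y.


Scan left to right, longest-match per lexeme
Tokens: ID(a), OP(+), ID(i), OP(-), ID(y)


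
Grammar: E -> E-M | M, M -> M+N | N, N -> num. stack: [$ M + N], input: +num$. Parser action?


handle 'M+N' on top
Action: reduce (M -> M+N)


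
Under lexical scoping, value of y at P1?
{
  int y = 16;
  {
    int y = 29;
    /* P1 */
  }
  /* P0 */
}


y declared in the same block as P1
y = 29


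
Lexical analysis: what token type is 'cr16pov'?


Pattern: letter/underscore followed by alphanumerics, not a keyword
Type: IDENTIFIER


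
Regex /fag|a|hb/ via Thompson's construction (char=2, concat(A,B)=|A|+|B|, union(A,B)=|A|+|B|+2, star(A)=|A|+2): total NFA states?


Syntax tree has 6 char leaf(s), 2 union(s), 0 star(s)
chars contribute 6×2 = 12; each union adds +2; each star adds +2
Total: 12 + 4 + 0 = 16 states


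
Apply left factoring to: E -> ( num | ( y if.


Common prefix: '('
Factored: E -> ( E', E' -> num | y if


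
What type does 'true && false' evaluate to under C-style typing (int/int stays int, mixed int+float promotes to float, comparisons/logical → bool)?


Operand types: bool && bool
Rule: logical operators take bool operands and yield bool
Result type: bool


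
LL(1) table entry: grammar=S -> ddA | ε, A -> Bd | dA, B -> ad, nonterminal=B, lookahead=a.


For [B, a]: 'a' ∈ FIRST(ad)
Entry: B -> ad


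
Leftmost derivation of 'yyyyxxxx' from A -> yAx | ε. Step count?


Derivation: A => yAx => yyAxx => yyyAxxx => yyyyAxxxx => yyyyxxxx
Steps: 5


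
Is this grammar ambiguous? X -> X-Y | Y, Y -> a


precedence layered via separate nonterminal Y: deterministic
Unambiguous


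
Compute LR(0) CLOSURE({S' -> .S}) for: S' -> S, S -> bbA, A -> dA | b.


Start: S' -> .S
For each item with dot before a nonterminal B, add B -> .γ for every B-production
Closure: [S' -> .S, S -> .bbA]


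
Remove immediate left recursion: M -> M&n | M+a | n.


Left-recursive alternatives: M&n, M+a; non-recursive: n
Introduce M': M -> nM', M' -> &nM' | +aM' | ε


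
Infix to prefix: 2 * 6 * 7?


left-to-right (same/higher precedence on left): tree is (* (* 2 6) 7)
Prefix: * * 2 6 7


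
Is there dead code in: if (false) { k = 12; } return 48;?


condition is constant false, so the whole block is unreachable
Dead: 'if (false) { k = 12; }'


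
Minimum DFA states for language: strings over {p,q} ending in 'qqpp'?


Track the longest suffix of input matching a prefix of 'qqpp': 5 classes (prefixes of length 0..4)
Minimal DFA: 5 states


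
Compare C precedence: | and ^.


'^' is bitwise XOR (level 4); '|' is bitwise OR (level 3)
Higher level binds tighter
'^' has higher precedence than '|'


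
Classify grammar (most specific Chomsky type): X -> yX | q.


Right-linear: every RHS is a terminal or a terminal followed by one nonterminal
Classification: Type 3 (Regular)


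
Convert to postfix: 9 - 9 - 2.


Left to right (same or higher precedence on left)
Postfix: 9 9 - 2 -


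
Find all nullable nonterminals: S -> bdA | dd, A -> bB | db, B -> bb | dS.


A nonterminal is nullable iff some alternative derives ε (directly, or every symbol in it is nullable)
Nullable: {}


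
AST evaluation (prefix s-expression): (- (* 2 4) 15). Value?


Evaluate inner: (* 2 4) = 8
Evaluate root: (- 8 15) = -7
Result: -7


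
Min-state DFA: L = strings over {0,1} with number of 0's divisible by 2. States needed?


Track (count of 0) mod 2: states 0..1, accept at 0
Minimal DFA: 2 states


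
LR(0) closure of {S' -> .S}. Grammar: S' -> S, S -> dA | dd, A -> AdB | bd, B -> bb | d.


Start: S' -> .S
For each item with dot before a nonterminal B, add B -> .γ for every B-production
Closure: [S' -> .S, S -> .dA, S -> .dd]


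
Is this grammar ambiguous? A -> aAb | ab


balanced a^n…b^n: each string has a unique parse
Unambiguous


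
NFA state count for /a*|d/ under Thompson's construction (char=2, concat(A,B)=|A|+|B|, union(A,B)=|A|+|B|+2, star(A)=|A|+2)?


Syntax tree has 2 char leaf(s), 1 union(s), 1 star(s)
chars contribute 2×2 = 4; each union adds +2; each star adds +2
Total: 4 + 2 + 2 = 8 states


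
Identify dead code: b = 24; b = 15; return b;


first assignment to b is overwritten before any read
Dead: 'b = 24'


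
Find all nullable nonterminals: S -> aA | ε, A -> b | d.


A nonterminal is nullable iff some alternative derives ε (directly, or every symbol in it is nullable)
Nullable: {S}


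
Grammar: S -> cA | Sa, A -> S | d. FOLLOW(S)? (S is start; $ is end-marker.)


$ ∈ FOLLOW(S). For each A -> αBβ: add FIRST(β)\{ε} to FOLLOW(B); if β nullable, add FOLLOW(A).
FOLLOW(S) = {$, a}


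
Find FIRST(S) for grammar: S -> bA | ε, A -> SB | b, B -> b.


Per alternative of S: FIRST(bA) = {b}; FIRST(ε) = {ε}
FIRST(S) = {b, ε}


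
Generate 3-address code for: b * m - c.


Break into single-operator statements:
t1 = b * m
t2 = t1 - c


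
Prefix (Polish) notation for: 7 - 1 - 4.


left-to-right (same/higher precedence on left): tree is (- (- 7 1) 4)
Prefix: - - 7 1 4


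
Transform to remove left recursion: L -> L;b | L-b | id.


Left-recursive alternatives: L;b, L-b; non-recursive: id
Introduce L': L -> idL', L' -> ;bL' | -bL' | ε


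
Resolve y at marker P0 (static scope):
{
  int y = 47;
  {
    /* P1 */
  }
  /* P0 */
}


y declared in the same block as P0
y = 47


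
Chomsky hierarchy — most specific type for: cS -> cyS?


LHS has context (more than one symbol) and |LHS| ≤ |RHS|
Classification: Type 1 (Context-Sensitive)


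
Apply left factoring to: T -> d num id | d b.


Common prefix: 'd'
Factored: T -> d T', T' -> num id | b


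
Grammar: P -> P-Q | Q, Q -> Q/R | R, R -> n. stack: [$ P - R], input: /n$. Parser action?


'R' (not preceded by Q/) is the handle for Q -> R
Action: reduce (Q -> R)


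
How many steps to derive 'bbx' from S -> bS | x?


Derivation: S => bS => bbS => bbx
Steps: 3


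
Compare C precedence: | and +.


'+' is additive (level 9); '|' is bitwise OR (level 3)
Higher level binds tighter
'+' has higher precedence than '|'


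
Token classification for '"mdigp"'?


Pattern: double-quoted sequence
Type: STRING_LITERAL


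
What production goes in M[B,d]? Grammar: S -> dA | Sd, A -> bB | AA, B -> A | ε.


For [B, d]: ε is nullable and 'd' ∈ FOLLOW(B)
Entry: B -> ε


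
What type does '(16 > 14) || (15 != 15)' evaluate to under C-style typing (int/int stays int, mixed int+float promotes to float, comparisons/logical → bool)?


Operand types: bool || bool
Rule: logical operators take bool operands and yield bool
Result type: bool


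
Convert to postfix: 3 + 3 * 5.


* has higher precedence, evaluate 3*5 first
Postfix: 3 3 5 * +


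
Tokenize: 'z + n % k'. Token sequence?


Scan left to right, longest-match per lexeme
Tokens: ID(z), OP(+), ID(n), OP(%), ID(k)


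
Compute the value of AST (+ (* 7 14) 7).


Evaluate inner: (* 7 14) = 98
Evaluate root: (+ 98 7) = 105
Result: 105


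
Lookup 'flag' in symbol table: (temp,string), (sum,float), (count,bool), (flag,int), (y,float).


Lookup 'flag' → type int


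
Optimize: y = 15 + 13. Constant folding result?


15 + 13 = 28 at compile time
Optimized: y = 28


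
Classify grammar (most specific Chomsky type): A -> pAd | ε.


Single nonterminal LHS, but p^n d^n is not regular
Classification: Type 2 (Context-Free)


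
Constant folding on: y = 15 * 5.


15 * 5 = 75 at compile time
Optimized: y = 75


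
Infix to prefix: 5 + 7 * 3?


'*' binds tighter: tree is (+ 5 (* 7 3))
Prefix: + 5 * 7 3


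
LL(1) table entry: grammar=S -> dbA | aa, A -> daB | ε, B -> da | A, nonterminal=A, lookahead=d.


For [A, d]: 'd' ∈ FIRST(daB)
Entry: A -> daB


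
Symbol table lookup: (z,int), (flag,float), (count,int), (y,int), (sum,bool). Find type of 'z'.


Lookup 'z' → type int


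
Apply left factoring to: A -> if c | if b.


Common prefix: 'if'
Factored: A -> if A', A' -> c | b


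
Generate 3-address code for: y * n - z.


Break into single-operator statements:
t1 = y * n
t2 = t1 - z


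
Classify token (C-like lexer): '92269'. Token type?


Pattern: digits only
Type: INTEGER_LITERAL


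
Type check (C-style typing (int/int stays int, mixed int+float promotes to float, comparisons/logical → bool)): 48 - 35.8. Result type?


Operand types: int - float
Rule: mixed int/float promotes to float; int/int stays int
Result type: float


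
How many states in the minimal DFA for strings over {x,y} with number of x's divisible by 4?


Track (count of x) mod 4: states 0..3, accept at 0
Minimal DFA: 4 states


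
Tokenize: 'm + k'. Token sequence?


Scan left to right, longest-match per lexeme
Tokens: ID(m), OP(+), ID(k)


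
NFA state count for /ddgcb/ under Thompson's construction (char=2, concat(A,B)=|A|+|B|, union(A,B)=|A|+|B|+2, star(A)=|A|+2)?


Syntax tree has 5 char leaf(s), 0 union(s), 0 star(s)
chars contribute 5×2 = 10; each union adds +2; each star adds +2
Total: 10 + 0 + 0 = 10 states


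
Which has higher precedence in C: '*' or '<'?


'*' is multiplicative (level 10); '<' is relational (level 7)
Higher level binds tighter
'*' has higher precedence than '<'


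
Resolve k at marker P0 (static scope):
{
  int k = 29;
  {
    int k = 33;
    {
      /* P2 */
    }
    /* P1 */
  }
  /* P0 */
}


k declared in the same block as P0
k = 29


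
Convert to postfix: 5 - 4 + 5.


Left to right (same or higher precedence on left)
Postfix: 5 4 - 5 +


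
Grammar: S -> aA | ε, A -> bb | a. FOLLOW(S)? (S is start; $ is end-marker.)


$ ∈ FOLLOW(S). For each A -> αBβ: add FIRST(β)\{ε} to FOLLOW(B); if β nullable, add FOLLOW(A).
FOLLOW(S) = {$}


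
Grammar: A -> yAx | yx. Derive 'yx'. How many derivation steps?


Derivation: A => yx
Steps: 1


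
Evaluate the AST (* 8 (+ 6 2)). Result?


Evaluate inner: (+ 6 2) = 8
Evaluate root: (* 8 8) = 64
Result: 64


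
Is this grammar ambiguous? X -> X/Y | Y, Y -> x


precedence layered via separate nonterminal Y: deterministic
Unambiguous


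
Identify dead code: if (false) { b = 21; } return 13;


condition is constant false, so the whole block is unreachable
Dead: 'if (false) { b = 21; }'


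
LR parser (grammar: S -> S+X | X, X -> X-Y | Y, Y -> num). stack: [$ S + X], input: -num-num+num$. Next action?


'-' can extend X; shift to build X -> X-Y
Action: shift


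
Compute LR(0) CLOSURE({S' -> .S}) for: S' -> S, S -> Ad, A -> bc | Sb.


Start: S' -> .S
For each item with dot before a nonterminal B, add B -> .γ for every B-production
Closure: [S' -> .S, S -> .Ad, A -> .bc, A -> .Sb]


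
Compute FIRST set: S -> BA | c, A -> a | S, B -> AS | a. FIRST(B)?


Per alternative of B: FIRST(AS) = {a, c}; FIRST(a) = {a}
FIRST(B) = {a, c}


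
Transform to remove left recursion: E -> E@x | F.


Left-recursive alternatives: E@x; non-recursive: F
Introduce E': E -> FE', E' -> @xE' | ε


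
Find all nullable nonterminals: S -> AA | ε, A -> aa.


A nonterminal is nullable iff some alternative derives ε (directly, or every symbol in it is nullable)
Nullable: {S}


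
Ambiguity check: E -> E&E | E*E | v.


'v&v*v' has two parse trees (no precedence encoded between & and *)
Ambiguous


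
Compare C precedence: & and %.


'%' is multiplicative (level 10); '&' is bitwise AND (level 5)
Higher level binds tighter
'%' has higher precedence than '&'


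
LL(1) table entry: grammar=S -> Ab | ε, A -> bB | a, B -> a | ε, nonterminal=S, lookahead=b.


For [S, b]: 'b' ∈ FIRST(Ab)
Entry: S -> Ab


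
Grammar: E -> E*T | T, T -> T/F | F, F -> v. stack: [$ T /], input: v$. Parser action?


no handle; shift 'v'
Action: shift


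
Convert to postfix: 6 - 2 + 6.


Left to right (same or higher precedence on left)
Postfix: 6 2 - 6 +


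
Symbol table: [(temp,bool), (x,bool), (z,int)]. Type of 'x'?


Lookup 'x' → type bool


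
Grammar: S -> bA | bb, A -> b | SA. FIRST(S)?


Per alternative of S: FIRST(bA) = {b}; FIRST(bb) = {b}
FIRST(S) = {b}


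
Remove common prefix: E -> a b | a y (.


Common prefix: 'a'
Factored: E -> a E', E' -> b | y (


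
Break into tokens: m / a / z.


Scan left to right, longest-match per lexeme
Tokens: ID(m), OP(/), ID(a), OP(/), ID(z)


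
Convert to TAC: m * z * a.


Break into single-operator statements:
t1 = m * z
t2 = t1 * a


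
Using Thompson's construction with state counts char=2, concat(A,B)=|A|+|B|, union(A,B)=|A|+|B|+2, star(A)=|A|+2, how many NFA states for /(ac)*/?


Syntax tree has 2 char leaf(s), 0 union(s), 1 star(s)
chars contribute 2×2 = 4; each union adds +2; each star adds +2
Total: 4 + 0 + 2 = 6 states


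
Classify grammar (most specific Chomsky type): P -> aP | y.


Right-linear: every RHS is a terminal or a terminal followed by one nonterminal
Classification: Type 3 (Regular)


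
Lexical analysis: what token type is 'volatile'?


Pattern: reserved word
Type: KEYWORD


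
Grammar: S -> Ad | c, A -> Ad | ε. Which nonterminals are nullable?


A nonterminal is nullable iff some alternative derives ε (directly, or every symbol in it is nullable)
Nullable: {A}


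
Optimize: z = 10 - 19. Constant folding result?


10 - 19 = -9 at compile time
Optimized: z = -9


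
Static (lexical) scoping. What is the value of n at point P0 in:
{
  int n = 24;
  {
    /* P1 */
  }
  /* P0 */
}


n declared in the same block as P0
n = 24


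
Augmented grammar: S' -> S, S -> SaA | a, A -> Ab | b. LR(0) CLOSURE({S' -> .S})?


Start: S' -> .S
For each item with dot before a nonterminal B, add B -> .γ for every B-production
Closure: [S' -> .S, S -> .SaA, S -> .a]


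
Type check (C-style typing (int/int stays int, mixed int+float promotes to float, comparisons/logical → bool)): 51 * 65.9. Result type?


Operand types: int * float
Rule: mixed int/float promotes to float; int/int stays int
Result type: float
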